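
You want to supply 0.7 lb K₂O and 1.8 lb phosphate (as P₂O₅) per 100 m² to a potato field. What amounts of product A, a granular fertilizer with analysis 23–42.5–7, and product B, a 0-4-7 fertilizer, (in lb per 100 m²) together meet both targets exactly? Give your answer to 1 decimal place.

Per-100 m² balance (a = product A, b = product B):
K₂O: 0.07·a + 0.07·b = 0.7
P₂O₅: 0.425·a + 0.04·b = 1.8
Eliminate b: (row1) − 0.07/0.04·(row2) → -0.67375·a = -2.45, so a = 3.63636.
Then b = (1.8 − 0.425·3.63636) / 0.04 = 6.36364.

3.6 lb product A, 6.4 lb product B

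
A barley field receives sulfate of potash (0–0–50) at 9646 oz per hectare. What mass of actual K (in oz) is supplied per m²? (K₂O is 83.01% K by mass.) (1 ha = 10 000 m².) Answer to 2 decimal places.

K₂O per hectare = 9646 × 50% = 4823 oz.
Elemental K = 4823 × 0.8301 = 4003.57 oz per hectare.
Convert to per m²: 4003.57 × 0.0001 = 0.400357 oz.

0.40 oz K per sq m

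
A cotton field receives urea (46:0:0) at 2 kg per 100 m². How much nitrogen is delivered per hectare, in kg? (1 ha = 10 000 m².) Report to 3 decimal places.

nitrogen per 100 m² = 2 × 46% = 0.92 kg.
Convert to per hectare: 0.92 × 100 = 92 kg.

92.000 kg N per hectare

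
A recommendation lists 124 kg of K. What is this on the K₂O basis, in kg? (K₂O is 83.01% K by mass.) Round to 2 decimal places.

K₂O = 124 / 0.8301 = 149.3796 kg.

149.38 kg K₂O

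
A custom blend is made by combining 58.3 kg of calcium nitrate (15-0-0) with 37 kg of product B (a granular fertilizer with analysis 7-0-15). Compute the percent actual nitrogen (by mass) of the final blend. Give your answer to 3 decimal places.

Total mass = 58.3 + 37 = 95.3 kg.
N mass = 15%×58.3 + 7%×37 = 11.335 kg.
% N = 11.335 / 95.3 = 11.89402%.

11.894% N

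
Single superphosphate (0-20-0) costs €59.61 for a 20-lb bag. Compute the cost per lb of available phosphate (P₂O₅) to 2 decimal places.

P₂O₅ in bag = 20 × 20% = 4 lb.
Cost per lb P₂O₅ = €59.61 / 4 = €14.9025.

€14.90 per lb P₂O₅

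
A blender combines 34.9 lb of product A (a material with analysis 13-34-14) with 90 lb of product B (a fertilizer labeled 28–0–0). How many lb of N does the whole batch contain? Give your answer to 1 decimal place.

N mass = 13%×34.9 + 28%×90 = 29.737 lb.

29.7 lb N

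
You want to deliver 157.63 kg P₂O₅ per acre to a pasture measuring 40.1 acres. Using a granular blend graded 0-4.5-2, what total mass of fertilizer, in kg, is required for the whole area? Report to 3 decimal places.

140465.844 kg

Product per acre = 157.63 / 4.5% = 3502.89 kg.
Total product = 3502.89 × 40.1 = 140465.8444 kg.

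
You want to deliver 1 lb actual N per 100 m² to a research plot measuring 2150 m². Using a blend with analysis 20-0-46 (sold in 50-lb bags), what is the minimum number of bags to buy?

3 bags

Product per 100 m² = 1 / 20% = 5 lb.
Total product = 5 × 2150 / 100 = 107.5 lb.
Bags = ⌈107.5 / 50⌉ = 3.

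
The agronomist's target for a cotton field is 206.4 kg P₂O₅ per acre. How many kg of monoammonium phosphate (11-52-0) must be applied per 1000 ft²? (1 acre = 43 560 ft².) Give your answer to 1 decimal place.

Product per acre = 206.4 / 52% = 396.923 kg.
Convert to per 1000 ft²: 396.923 × 0.0229568 = 9.1121 kg.

9.1 kg of product per thousand sq ft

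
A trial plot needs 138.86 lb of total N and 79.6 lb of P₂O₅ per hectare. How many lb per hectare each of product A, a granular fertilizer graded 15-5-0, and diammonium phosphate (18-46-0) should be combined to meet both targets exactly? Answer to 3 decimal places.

Let a = lb of product A, b = lb of diammonium phosphate (per hectare).
N: 0.15·a + 0.18·b = 138.86
P₂O₅: 0.05·a + 0.46·b = 79.6
Eliminate a: (row1) − 0.15/0.05·(row2) → -1.2·b = -99.94, so b = 83.2833.
Back-substitute: a = (138.86 − 0.18·83.2833) / 0.15 = 825.7933.

825.793 lb product A, 83.283 lb diammonium phosphate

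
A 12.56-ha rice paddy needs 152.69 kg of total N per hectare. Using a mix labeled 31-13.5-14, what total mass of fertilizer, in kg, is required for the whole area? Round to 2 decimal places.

6186.41 kg

Product per hectare = 152.69 / 31% = 492.548 kg.
Total product = 492.548 × 12.56 = 6186.408 kg.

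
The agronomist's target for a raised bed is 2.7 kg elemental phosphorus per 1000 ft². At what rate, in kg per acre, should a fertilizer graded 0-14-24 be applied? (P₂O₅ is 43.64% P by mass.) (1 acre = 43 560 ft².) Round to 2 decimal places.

As P₂O₅: 2.7 / 0.4364 = 6.18698 kg per 1000 ft².
Product per 1000 ft² = 6.18698 / 14% = 44.1927 kg.
Convert to per acre: 44.1927 × 43.56 = 1925.036 kg.

1925.04 kg of product per acre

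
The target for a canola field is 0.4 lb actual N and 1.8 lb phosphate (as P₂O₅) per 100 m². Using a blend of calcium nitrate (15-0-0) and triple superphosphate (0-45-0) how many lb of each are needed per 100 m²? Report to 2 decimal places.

2.67 lb calcium nitrate, 4.00 lb triple superphosphate

Per-100 m² balance (a = calcium nitrate, b = triple superphosphate):
N: 0.15·a + 0·b = 0.4
P₂O₅: 0·a + 0.45·b = 1.8
Solving simultaneously: a = 2.66667, b = 4.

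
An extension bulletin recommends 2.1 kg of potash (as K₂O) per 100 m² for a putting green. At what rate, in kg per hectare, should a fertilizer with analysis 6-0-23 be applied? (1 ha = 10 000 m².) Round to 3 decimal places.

913.043 kg of product per hectare

Product per 100 m² = 2.1 / 23% = 9.13043 kg.
Convert to per hectare: 9.13043 × 100 = 913.04348 kg.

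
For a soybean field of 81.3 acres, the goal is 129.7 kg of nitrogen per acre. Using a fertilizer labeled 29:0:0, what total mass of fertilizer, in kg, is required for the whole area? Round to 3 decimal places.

36360.724 kg

Product per acre = 129.7 / 29% = 447.241 kg.
Total product = 447.241 × 81.3 = 36360.7241 kg.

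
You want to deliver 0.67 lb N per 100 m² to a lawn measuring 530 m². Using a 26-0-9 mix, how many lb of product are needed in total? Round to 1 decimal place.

13.7 lb

Product per 100 m² = 0.67 / 26% = 2.57692 lb.
Total product = 2.57692 × 530 / 100 = 13.6577 lb.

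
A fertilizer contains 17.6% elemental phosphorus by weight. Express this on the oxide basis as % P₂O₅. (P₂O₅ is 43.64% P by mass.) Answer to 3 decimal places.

40.330% P₂O₅

%P₂O₅ = 17.6 / 0.4364 = 40.32997%.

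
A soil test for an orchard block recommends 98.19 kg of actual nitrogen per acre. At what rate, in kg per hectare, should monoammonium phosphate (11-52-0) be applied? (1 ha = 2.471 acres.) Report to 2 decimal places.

Product per acre = 98.19 / 11% = 892.636 kg.
Convert to per hectare: 892.636 × 2.471 = 2205.704 kg.

2205.70 kg of product per hectare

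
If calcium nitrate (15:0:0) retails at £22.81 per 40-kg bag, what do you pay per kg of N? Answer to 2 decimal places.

N in bag = 40 × 15% = 6 kg.
Cost per kg N = £22.81 / 6 = £3.8017.

£3.80 per kg N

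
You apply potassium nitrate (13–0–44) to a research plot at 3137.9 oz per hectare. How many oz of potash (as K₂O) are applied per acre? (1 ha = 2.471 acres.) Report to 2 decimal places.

558.75 oz K₂O per acre

K₂O per hectare = 3137.9 × 44% = 1380.68 oz.
Convert to per acre: 1380.68 × 0.404694 = 558.752 oz.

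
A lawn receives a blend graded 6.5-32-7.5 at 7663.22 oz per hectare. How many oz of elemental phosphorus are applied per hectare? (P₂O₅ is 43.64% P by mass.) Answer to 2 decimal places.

P₂O₅ per hectare = 7663.22 × 32% = 2452.23 oz.
Elemental P = 2452.23 × 0.4364 = 1070.153 oz per hectare.

1070.15 oz P per hectare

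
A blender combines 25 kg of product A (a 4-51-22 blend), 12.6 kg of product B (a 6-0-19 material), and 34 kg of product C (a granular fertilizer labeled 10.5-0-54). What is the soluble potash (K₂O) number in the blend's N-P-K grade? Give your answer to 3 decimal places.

Total mass = 25 + 12.6 + 34 = 71.6 kg.
K₂O mass = 22%×25 + 19%×12.6 + 54%×34 = 26.254 kg.
% K₂O = 26.254 / 71.6 = 36.6676%.

36.668% K₂O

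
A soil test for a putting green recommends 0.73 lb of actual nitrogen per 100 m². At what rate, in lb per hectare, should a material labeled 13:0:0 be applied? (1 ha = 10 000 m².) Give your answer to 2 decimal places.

Product per 100 m² = 0.73 / 13% = 5.61538 lb.
Convert to per hectare: 5.61538 × 100 = 561.538 lb.

561.54 lb of product per hectare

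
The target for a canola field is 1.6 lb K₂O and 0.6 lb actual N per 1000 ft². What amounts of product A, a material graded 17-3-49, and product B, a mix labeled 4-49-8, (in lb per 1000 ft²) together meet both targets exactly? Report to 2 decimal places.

Let a = lb of product A, b = lb of product B (per 1000 ft²).
K₂O: 0.49·a + 0.08·b = 1.6
N: 0.17·a + 0.04·b = 0.6
Eliminate b: (row1) − 0.08/0.04·(row2) → 0.15·a = 0.4, so a = 2.66667.
Then b = (0.6 − 0.17·2.66667) / 0.04 = 3.66667.

2.67 lb product A, 3.67 lb product B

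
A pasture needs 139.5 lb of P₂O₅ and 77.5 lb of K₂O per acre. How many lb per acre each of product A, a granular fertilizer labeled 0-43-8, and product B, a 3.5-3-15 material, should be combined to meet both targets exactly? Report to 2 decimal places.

299.52 lb product A, 356.92 lb product B

Per-acre balance (a = product A, b = product B):
P₂O₅: 0.43·a + 0.03·b = 139.5
K₂O: 0.08·a + 0.15·b = 77.5
Solving simultaneously: a = 299.517, b = 356.924.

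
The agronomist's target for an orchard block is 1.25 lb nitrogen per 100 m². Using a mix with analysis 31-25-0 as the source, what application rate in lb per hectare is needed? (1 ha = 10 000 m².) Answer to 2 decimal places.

403.23 lb of product per hectare

Product per 100 m² = 1.25 / 31% = 4.03226 lb.
Convert to per hectare: 4.03226 × 100 = 403.226 lb.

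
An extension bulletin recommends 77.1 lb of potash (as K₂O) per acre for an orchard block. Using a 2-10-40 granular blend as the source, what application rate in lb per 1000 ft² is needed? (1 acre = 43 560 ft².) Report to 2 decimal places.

4.42 lb of product per thousand sq ft

Product per acre = 77.1 / 40% = 192.75 lb.
Convert to per 1000 ft²: 192.75 × 0.0229568 = 4.42493 lb.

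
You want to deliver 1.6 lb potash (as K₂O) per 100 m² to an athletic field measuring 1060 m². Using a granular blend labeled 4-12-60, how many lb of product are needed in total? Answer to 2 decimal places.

28.27 lb

Product per 100 m² = 1.6 / 60% = 2.66667 lb.
Total product = 2.66667 × 1060 / 100 = 28.2667 lb.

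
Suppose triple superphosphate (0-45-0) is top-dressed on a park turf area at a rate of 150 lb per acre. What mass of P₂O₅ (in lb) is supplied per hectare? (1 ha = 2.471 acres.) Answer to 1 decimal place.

166.8 lb P₂O₅ per hectare

P₂O₅ per acre = 150 × 45% = 67.5 lb.
Convert to per hectare: 67.5 × 2.471 = 166.793 lb.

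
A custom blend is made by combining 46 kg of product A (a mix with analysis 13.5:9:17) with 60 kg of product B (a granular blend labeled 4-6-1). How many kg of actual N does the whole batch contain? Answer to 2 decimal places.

8.61 kg N

N mass = 13.5%×46 + 4%×60 = 8.61 kg.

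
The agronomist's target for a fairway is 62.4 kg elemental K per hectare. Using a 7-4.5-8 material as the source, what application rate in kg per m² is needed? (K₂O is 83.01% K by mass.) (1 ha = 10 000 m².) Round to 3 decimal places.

0.094 kg of product per sq m

As K₂O: 62.4 / 0.8301 = 75.1717 kg per hectare.
Product per hectare = 75.1717 / 8% = 939.646 kg.
Convert to per m²: 939.646 × 0.0001 = 0.0939646 kg.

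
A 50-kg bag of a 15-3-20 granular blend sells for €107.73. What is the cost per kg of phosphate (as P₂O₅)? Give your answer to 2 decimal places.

€71.82 per kg P₂O₅

P₂O₅ in bag = 50 × 3% = 1.5 kg.
Cost per kg P₂O₅ = €107.73 / 1.5 = €71.8200.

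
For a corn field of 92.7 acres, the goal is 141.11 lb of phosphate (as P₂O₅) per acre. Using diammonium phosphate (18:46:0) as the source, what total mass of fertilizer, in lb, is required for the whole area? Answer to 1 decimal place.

28436.7 lb

Product per acre = 141.11 / 46% = 306.761 lb.
Total product = 306.761 × 92.7 = 28436.73 lb.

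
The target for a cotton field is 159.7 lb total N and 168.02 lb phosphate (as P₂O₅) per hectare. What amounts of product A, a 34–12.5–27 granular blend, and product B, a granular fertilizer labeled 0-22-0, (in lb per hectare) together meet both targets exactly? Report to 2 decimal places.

469.71 lb product A, 496.85 lb product B

Let a = lb of product A, b = lb of product B (per hectare).
N: 0.34·a + 0·b = 159.7
P₂O₅: 0.125·a + 0.22·b = 168.02
Solving simultaneously: a = 469.706, b = 496.849.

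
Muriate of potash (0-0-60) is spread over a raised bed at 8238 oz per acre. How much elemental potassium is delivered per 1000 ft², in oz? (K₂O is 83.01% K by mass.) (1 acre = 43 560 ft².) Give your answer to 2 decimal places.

K₂O per acre = 8238 × 60% = 4942.8 oz.
Elemental K = 4942.8 × 0.8301 = 4103.02 oz per acre.
Convert to per 1000 ft²: 4103.02 × 0.0229568 = 94.1923 oz.

94.19 oz K per thousand sq ft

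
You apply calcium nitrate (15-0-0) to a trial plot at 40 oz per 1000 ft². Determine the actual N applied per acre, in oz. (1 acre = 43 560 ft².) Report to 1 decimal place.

261.4 oz N per acre

nitrogen per 1000 ft² = 40 × 15% = 6 oz.
Convert to per acre: 6 × 43.56 = 261.36 oz.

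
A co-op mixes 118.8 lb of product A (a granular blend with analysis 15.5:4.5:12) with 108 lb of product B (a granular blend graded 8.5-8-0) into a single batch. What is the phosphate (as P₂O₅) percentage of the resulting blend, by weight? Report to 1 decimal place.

6.2% P₂O₅

Total mass = 118.8 + 108 = 226.8 lb.
P₂O₅ mass = 4.5%×118.8 + 8%×108 = 13.986 lb.
% P₂O₅ = 13.986 / 226.8 = 6.16667%.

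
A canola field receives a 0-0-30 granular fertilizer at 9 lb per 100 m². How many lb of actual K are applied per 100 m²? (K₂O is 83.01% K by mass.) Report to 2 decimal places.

K₂O per 100 m² = 9 × 30% = 2.7 lb.
Elemental K = 2.7 × 0.8301 = 2.24127 lb per 100 m².

2.24 lb K per hundred sq m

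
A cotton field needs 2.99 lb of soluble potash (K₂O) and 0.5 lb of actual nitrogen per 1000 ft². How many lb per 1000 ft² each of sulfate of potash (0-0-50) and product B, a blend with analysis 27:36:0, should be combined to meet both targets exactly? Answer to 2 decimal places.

5.98 lb sulfate of potash, 1.85 lb product B

Let a = lb of sulfate of potash, b = lb of product B (per 1000 ft²).
K₂O: 0.5·a + 0·b = 2.99
N: 0·a + 0.27·b = 0.5
Solving simultaneously: a = 5.98, b = 1.85185.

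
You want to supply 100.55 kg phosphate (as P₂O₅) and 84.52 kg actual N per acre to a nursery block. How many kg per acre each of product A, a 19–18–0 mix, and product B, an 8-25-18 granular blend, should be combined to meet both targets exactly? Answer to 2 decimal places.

395.35 kg product A, 117.55 kg product B

Per-acre balance (a = product A, b = product B):
P₂O₅: 0.18·a + 0.25·b = 100.55
N: 0.19·a + 0.08·b = 84.52
Eliminate b: (row1) − 0.25/0.08·(row2) → -0.41375·a = -163.575, so a = 395.347.
Then b = (84.52 − 0.19·395.347) / 0.08 = 117.5498.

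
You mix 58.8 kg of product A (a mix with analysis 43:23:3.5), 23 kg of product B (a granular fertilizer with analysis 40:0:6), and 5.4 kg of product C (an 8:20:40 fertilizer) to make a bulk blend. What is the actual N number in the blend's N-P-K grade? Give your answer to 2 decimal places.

Total mass = 58.8 + 23 + 5.4 = 87.2 kg.
N mass = 43%×58.8 + 40%×23 + 8%×5.4 = 34.916 kg.
% N = 34.916 / 87.2 = 40.0413%.

40.04% N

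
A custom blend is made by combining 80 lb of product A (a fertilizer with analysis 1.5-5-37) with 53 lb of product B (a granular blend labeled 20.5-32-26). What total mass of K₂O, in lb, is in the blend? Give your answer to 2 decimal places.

43.38 lb K₂O

K₂O mass = 37%×80 + 26%×53 = 43.38 lb.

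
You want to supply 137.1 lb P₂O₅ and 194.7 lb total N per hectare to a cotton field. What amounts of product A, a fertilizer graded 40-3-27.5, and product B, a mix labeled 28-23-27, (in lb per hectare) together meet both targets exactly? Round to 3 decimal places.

Per-hectare balance (a = product A, b = product B):
P₂O₅: 0.03·a + 0.23·b = 137.1
N: 0.4·a + 0.28·b = 194.7
Solving simultaneously: a = 76.4713, b = 586.1124.

76.471 lb product A, 586.112 lb product B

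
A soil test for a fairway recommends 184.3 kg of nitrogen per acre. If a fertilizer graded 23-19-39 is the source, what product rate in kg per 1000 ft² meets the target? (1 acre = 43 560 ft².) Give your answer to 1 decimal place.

18.4 kg of product per thousand sq ft

Product per acre = 184.3 / 23% = 801.304 kg.
Convert to per 1000 ft²: 801.304 × 0.0229568 = 18.3954 kg.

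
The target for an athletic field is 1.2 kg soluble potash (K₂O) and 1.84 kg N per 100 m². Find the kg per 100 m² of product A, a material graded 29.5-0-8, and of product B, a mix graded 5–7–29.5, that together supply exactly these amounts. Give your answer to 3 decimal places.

Let a = kg of product A, b = kg of product B (per 100 m²).
K₂O: 0.08·a + 0.295·b = 1.2
N: 0.295·a + 0.05·b = 1.84
Solving simultaneously: a = 5.81512, b = 2.49082.

5.815 kg product A, 2.491 kg product B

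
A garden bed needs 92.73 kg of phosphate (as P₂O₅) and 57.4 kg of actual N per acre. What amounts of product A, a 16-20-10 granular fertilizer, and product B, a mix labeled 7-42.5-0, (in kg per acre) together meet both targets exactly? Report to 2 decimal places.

331.55 kg product A, 62.16 kg product B

Let a = kg of product A, b = kg of product B (per acre).
P₂O₅: 0.2·a + 0.425·b = 92.73
N: 0.16·a + 0.07·b = 57.4
Eliminate a: (row1) − 0.2/0.16·(row2) → 0.3375·b = 20.98, so b = 62.163.
Back-substitute: a = (92.73 − 0.425·62.163) / 0.2 = 331.554.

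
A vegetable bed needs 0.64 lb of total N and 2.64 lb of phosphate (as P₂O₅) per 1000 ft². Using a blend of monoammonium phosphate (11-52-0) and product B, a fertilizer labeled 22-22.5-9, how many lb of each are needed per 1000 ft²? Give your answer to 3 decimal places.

Per-1000 ft² balance (a = monoammonium phosphate, b = product B):
N: 0.11·a + 0.22·b = 0.64
P₂O₅: 0.52·a + 0.225·b = 2.64
From row1: a = (0.64 − 0.22·b) / 0.11.
Into row2: 0.52·(0.64 − 0.22·b)/0.11 + 0.225·b = 2.64 → b = 0.47295, a = 4.87228.

4.872 lb monoammonium phosphate, 0.473 lb product B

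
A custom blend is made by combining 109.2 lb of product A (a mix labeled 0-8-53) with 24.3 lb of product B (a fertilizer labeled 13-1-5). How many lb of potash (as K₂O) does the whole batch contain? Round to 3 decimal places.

59.091 lb K₂O

K₂O mass = 53%×109.2 + 5%×24.3 = 59.091 lb.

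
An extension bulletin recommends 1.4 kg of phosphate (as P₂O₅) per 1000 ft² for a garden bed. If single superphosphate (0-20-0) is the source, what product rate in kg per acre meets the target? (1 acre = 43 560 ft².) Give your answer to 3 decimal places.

304.920 kg of product per acre

Product per 1000 ft² = 1.4 / 20% = 7 kg.
Convert to per acre: 7 × 43.56 = 304.92 kg.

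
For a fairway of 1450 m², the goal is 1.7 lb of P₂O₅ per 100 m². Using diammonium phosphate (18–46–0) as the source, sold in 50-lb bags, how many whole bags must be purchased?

2 bags

Product per 100 m² = 1.7 / 46% = 3.69565 lb.
Total product = 3.69565 × 1450 / 100 = 53.587 lb.
Bags = ⌈53.587 / 50⌉ = 2.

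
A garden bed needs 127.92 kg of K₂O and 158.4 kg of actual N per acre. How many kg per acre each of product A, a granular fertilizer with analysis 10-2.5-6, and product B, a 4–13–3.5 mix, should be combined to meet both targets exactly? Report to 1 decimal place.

388.4 kg product A, 2989.1 kg product B

With a, b = kg per acre of product A and product B:
K₂O: 0.06·a + 0.035·b = 127.92
N: 0.1·a + 0.04·b = 158.4
Solving simultaneously: a = 388.364, b = 2989.09.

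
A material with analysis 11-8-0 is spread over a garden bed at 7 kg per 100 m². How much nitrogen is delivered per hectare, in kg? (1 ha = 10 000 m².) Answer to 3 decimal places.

77.000 kg N per hectare

nitrogen per 100 m² = 7 × 11% = 0.77 kg.
Convert to per hectare: 0.77 × 100 = 77 kg.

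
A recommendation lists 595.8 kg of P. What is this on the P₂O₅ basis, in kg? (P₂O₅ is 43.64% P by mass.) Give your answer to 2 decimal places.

P₂O₅ = 595.8 / 0.4364 = 1365.261 kg.

1365.26 kg P₂O₅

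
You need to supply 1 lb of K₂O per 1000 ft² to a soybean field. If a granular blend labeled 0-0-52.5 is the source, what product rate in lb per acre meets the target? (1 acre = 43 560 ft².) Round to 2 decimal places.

Product per 1000 ft² = 1 / 52.5% = 1.90476 lb.
Convert to per acre: 1.90476 × 43.56 = 82.9714 lb.

82.97 lb of product per acre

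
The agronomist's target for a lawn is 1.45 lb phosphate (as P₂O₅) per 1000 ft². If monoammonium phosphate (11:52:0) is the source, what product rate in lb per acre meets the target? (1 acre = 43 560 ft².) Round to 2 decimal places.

121.47 lb of product per acre

Product per 1000 ft² = 1.45 / 52% = 2.78846 lb.
Convert to per acre: 2.78846 × 43.56 = 121.465 lb.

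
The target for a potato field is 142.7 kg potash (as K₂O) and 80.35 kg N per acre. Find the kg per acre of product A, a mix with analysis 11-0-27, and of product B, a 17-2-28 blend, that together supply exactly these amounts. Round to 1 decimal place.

116.6 kg product A, 397.2 kg product B

With a, b = kg per acre of product A and product B:
K₂O: 0.27·a + 0.28·b = 142.7
N: 0.11·a + 0.17·b = 80.35
From row1: a = (142.7 − 0.28·b) / 0.27.
Into row2: 0.11·(142.7 − 0.28·b)/0.27 + 0.17·b = 80.35 → b = 397.185, a = 116.623.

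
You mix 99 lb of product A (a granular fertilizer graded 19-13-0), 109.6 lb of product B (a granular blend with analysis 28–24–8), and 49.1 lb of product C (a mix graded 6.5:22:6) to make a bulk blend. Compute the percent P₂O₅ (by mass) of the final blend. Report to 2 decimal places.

Total mass = 99 + 109.6 + 49.1 = 257.7 lb.
P₂O₅ mass = 13%×99 + 24%×109.6 + 22%×49.1 = 49.976 lb.
% P₂O₅ = 49.976 / 257.7 = 19.3931%.

19.39% P₂O₅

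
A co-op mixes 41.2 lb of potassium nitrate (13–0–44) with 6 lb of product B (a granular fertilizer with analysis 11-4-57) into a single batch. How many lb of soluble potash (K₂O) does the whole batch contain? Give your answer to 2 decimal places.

21.55 lb K₂O

K₂O mass = 44%×41.2 + 57%×6 = 21.548 lb.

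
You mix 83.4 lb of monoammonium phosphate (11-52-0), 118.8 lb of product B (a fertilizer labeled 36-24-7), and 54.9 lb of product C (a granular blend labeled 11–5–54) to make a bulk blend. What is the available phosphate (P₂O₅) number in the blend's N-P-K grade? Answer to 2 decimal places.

29.03% P₂O₅

Total mass = 83.4 + 118.8 + 54.9 = 257.1 lb.
P₂O₅ mass = 52%×83.4 + 24%×118.8 + 5%×54.9 = 74.625 lb.
% P₂O₅ = 74.625 / 257.1 = 29.0257%.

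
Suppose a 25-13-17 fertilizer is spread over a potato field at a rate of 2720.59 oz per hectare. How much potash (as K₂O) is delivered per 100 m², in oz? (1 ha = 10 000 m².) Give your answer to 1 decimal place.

K₂O per hectare = 2720.59 × 17% = 462.5 oz.
Convert to per 100 m²: 462.5 × 0.01 = 4.625 oz.

4.6 oz K₂O per hundred sq m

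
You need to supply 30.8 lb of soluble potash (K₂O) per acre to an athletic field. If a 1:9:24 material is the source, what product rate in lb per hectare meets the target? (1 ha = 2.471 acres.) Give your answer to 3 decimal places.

Product per acre = 30.8 / 24% = 128.333 lb.
Convert to per hectare: 128.333 × 2.471 = 317.1117 lb.

317.112 lb of product per hectare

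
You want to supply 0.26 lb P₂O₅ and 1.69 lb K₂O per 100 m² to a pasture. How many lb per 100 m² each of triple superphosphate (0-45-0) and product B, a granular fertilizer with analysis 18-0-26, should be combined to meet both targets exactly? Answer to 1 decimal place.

With a, b = lb per 100 m² of triple superphosphate and product B:
P₂O₅: 0.45·a + 0·b = 0.26
K₂O: 0·a + 0.26·b = 1.69
Solving simultaneously: a = 0.577778, b = 6.5.

0.6 lb triple superphosphate, 6.5 lb product B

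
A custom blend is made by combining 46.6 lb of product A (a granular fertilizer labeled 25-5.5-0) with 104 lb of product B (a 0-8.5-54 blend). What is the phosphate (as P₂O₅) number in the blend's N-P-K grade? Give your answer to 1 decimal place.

7.6% P₂O₅

Total mass = 46.6 + 104 = 150.6 lb.
P₂O₅ mass = 5.5%×46.6 + 8.5%×104 = 11.403 lb.
% P₂O₅ = 11.403 / 150.6 = 7.57171%.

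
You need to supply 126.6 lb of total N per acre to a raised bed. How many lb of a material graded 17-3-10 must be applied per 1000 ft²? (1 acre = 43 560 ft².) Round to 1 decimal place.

17.1 lb of product per thousand sq ft

Product per acre = 126.6 / 17% = 744.706 lb.
Convert to per 1000 ft²: 744.706 × 0.0229568 = 17.0961 lb.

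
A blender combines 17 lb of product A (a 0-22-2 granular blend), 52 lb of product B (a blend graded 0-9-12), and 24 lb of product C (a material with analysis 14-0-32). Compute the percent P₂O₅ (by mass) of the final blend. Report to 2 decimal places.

9.05% P₂O₅

Total mass = 17 + 52 + 24 = 93 lb.
P₂O₅ mass = 22%×17 + 9%×52 + 0%×24 = 8.42 lb.
% P₂O₅ = 8.42 / 93 = 9.05376%.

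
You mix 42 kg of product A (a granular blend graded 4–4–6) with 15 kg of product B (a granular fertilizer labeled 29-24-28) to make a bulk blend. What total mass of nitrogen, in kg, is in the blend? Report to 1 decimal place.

6.0 kg N

N mass = 4%×42 + 29%×15 = 6.03 kg.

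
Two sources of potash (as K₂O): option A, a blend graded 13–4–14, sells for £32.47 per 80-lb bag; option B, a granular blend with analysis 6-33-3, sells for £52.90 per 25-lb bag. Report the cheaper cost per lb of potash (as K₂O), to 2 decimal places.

£2.90 per lb K₂O (option A)

option A: K₂O per bag = 80 × 14% = 11.2 lb; cost = 32.47 / 11.2 = £2.8991/lb K₂O.
option B: K₂O per bag = 25 × 3% = 0.75 lb; cost = 52.90 / 0.75 = £70.5333/lb K₂O.
option A is cheaper.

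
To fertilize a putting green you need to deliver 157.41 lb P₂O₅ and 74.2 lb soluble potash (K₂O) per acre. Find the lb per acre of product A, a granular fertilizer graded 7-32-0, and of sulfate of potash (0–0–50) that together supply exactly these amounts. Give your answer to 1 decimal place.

With a, b = lb per acre of product A and sulfate of potash:
P₂O₅: 0.32·a + 0·b = 157.41
K₂O: 0·a + 0.5·b = 74.2
Solving simultaneously: a = 491.906, b = 148.4.

491.9 lb product A, 148.4 lb sulfate of potash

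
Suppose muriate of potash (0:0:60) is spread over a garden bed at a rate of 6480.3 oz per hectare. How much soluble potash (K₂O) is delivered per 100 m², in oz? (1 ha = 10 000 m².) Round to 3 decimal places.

K₂O per hectare = 6480.3 × 60% = 3888.18 oz.
Convert to per 100 m²: 3888.18 × 0.01 = 38.8818 oz.

38.882 oz K₂O per hundred sq m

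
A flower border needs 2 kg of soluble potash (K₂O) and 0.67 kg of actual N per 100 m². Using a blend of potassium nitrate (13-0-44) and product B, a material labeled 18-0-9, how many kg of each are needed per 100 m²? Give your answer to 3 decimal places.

4.440 kg potassium nitrate, 0.516 kg product B

With a, b = kg per 100 m² of potassium nitrate and product B:
K₂O: 0.44·a + 0.09·b = 2
N: 0.13·a + 0.18·b = 0.67
Solving simultaneously: a = 4.44, b = 0.515556.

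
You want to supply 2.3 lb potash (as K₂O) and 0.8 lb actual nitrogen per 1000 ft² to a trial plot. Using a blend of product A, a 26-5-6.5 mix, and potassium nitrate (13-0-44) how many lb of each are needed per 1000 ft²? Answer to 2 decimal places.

Let a = lb of product A, b = lb of potassium nitrate (per 1000 ft²).
K₂O: 0.065·a + 0.44·b = 2.3
N: 0.26·a + 0.13·b = 0.8
From row1: a = (2.3 − 0.44·b) / 0.065.
Into row2: 0.26·(2.3 − 0.44·b)/0.065 + 0.13·b = 0.8 → b = 5.15337, a = 0.500236.

0.50 lb product A, 5.15 lb potassium nitrate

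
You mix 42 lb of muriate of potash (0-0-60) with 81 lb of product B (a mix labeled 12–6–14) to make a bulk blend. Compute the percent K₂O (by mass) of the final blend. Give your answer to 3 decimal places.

Total mass = 42 + 81 = 123 lb.
K₂O mass = 60%×42 + 14%×81 = 36.54 lb.
% K₂O = 36.54 / 123 = 29.7073%.

29.707% K₂O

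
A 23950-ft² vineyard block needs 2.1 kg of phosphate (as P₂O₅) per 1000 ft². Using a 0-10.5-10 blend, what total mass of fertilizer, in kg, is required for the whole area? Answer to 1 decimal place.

479.0 kg

Product per 1000 ft² = 2.1 / 10.5% = 20 kg.
Total product = 20 × 23950 / 1000 = 479 kg.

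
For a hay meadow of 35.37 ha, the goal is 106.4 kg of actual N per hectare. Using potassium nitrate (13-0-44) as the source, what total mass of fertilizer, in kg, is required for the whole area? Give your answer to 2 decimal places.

Product per hectare = 106.4 / 13% = 818.462 kg.
Total product = 818.462 × 35.37 = 28948.9846 kg.

28948.98 kg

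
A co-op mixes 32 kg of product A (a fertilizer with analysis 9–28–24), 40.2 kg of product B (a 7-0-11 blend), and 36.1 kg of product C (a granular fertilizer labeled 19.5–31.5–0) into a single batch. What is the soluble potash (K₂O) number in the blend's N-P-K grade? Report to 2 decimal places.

Total mass = 32 + 40.2 + 36.1 = 108.3 kg.
K₂O mass = 24%×32 + 11%×40.2 + 0%×36.1 = 12.102 kg.
% K₂O = 12.102 / 108.3 = 11.1745%.

11.17% K₂O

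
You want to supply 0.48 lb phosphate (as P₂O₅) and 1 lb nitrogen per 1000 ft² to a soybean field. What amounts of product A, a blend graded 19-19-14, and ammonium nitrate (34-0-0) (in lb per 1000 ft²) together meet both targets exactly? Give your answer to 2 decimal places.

Let a = lb of product A, b = lb of ammonium nitrate (per 1000 ft²).
P₂O₅: 0.19·a + 0·b = 0.48
N: 0.19·a + 0.34·b = 1
From row1: a = (0.48 − 0·b) / 0.19.
Into row2: 0.19·(0.48 − 0·b)/0.19 + 0.34·b = 1 → b = 1.52941, a = 2.52632.

2.53 lb product A, 1.53 lb ammonium nitrate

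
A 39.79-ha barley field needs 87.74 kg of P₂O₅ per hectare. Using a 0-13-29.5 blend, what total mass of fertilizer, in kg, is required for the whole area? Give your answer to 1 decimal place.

26855.2 kg

Product per hectare = 87.74 / 13% = 674.923 kg.
Total product = 674.923 × 39.79 = 26855.19 kg.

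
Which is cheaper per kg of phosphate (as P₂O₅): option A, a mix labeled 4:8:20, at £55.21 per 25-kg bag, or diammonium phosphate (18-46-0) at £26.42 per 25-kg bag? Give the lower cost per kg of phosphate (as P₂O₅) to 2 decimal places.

option A: P₂O₅ per bag = 25 × 8% = 2 kg; cost = 55.21 / 2 = £27.6050/kg P₂O₅.
diammonium phosphate: P₂O₅ per bag = 25 × 46% = 11.5 kg; cost = 26.42 / 11.5 = £2.2974/kg P₂O₅.
diammonium phosphate is cheaper.

£2.30 per kg P₂O₅ (diammonium phosphate)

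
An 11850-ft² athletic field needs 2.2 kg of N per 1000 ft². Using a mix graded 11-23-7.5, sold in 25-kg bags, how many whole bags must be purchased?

10 bags

Product per 1000 ft² = 2.2 / 11% = 20 kg.
Total product = 20 × 11850 / 1000 = 237 kg.
Bags = ⌈237 / 25⌉ = 10.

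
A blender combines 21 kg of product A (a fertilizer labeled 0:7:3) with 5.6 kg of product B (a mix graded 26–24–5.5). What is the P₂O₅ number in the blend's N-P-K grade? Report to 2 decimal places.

Total mass = 21 + 5.6 = 26.6 kg.
P₂O₅ mass = 7%×21 + 24%×5.6 = 2.814 kg.
% P₂O₅ = 2.814 / 26.6 = 10.5789%.

10.58% P₂O₅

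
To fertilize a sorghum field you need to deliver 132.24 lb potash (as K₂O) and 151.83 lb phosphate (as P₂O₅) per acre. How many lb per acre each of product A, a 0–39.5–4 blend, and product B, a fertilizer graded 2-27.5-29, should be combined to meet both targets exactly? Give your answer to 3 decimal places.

Let a = lb of product A, b = lb of product B (per acre).
K₂O: 0.04·a + 0.29·b = 132.24
P₂O₅: 0.395·a + 0.275·b = 151.83
Eliminate a: (row1) − 0.04/0.395·(row2) → 0.262152·b = 116.865, so b = 445.7904.
Back-substitute: a = (132.24 − 0.29·445.7904) / 0.04 = 74.0193.

74.019 lb product A, 445.790 lb product B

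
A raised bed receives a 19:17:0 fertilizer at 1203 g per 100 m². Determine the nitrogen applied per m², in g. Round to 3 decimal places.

2.286 g N per sq m

nitrogen per 100 m² = 1203 × 19% = 228.57 g.
Convert to per m²: 228.57 × 0.01 = 2.2857 g.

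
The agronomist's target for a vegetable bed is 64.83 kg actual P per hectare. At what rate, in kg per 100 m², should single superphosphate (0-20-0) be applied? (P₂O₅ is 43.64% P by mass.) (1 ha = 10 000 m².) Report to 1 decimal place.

As P₂O₅: 64.83 / 0.4364 = 148.556 kg per hectare.
Product per hectare = 148.556 / 20% = 742.782 kg.
Convert to per 100 m²: 742.782 × 0.01 = 7.42782 kg.

7.4 kg of product per hundred sq m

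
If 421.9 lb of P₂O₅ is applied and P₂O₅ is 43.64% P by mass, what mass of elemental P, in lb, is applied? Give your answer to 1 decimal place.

184.1 lb P

P = 421.9 × 0.4364 = 184.117 lb.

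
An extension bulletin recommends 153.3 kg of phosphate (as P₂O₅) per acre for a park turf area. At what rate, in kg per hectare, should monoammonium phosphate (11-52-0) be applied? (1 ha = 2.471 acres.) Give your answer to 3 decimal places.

728.470 kg of product per hectare

Product per acre = 153.3 / 52% = 294.808 kg.
Convert to per hectare: 294.808 × 2.471 = 728.4698 kg.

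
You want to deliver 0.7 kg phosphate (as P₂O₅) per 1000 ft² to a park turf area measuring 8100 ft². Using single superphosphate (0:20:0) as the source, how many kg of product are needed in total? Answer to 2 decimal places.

28.35 kg

Product per 1000 ft² = 0.7 / 20% = 3.5 kg.
Total product = 3.5 × 8100 / 1000 = 28.35 kg.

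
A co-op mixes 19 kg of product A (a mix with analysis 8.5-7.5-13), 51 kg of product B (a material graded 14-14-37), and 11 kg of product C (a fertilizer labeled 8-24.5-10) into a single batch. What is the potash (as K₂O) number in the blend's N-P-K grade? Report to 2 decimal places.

Total mass = 19 + 51 + 11 = 81 kg.
K₂O mass = 13%×19 + 37%×51 + 10%×11 = 22.44 kg.
% K₂O = 22.44 / 81 = 27.7037%.

27.70% K₂O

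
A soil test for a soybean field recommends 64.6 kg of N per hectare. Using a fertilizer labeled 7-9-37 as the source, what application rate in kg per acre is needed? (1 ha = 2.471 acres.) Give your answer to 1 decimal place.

Product per hectare = 64.6 / 7% = 922.857 kg.
Convert to per acre: 922.857 × 0.404694 = 373.475 kg.

373.5 kg of product per acre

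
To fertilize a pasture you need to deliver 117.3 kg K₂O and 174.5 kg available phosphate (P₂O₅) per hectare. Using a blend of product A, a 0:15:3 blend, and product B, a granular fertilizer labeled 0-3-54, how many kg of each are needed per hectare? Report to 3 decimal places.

Per-hectare balance (a = product A, b = product B):
K₂O: 0.03·a + 0.54·b = 117.3
P₂O₅: 0.15·a + 0.03·b = 174.5
Solving simultaneously: a = 1132.4719, b = 154.3071.

1132.472 kg product A, 154.307 kg product B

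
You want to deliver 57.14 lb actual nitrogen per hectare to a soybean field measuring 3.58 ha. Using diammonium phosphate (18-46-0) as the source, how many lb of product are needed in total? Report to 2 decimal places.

1136.45 lb

Product per hectare = 57.14 / 18% = 317.444 lb.
Total product = 317.444 × 3.58 = 1136.451 lb.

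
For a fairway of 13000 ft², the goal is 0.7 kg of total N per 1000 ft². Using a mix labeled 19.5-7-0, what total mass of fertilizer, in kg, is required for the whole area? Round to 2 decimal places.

Product per 1000 ft² = 0.7 / 19.5% = 3.58974 kg.
Total product = 3.58974 × 13000 / 1000 = 46.6667 kg.

46.67 kg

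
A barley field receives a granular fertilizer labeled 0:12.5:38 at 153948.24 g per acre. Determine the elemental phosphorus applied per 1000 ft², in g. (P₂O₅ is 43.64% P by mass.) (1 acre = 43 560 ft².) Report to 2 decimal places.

P₂O₅ per acre = 153948.24 × 12.5% = 19243.5 g.
Elemental P = 19243.5 × 0.4364 = 8397.88 g per acre.
Convert to per 1000 ft²: 8397.88 × 0.0229568 = 192.789 g.

192.79 g P per thousand sq ft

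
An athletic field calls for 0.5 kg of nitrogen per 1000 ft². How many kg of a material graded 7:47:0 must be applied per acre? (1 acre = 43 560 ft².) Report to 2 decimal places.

311.14 kg of product per acre

Product per 1000 ft² = 0.5 / 7% = 7.14286 kg.
Convert to per acre: 7.14286 × 43.56 = 311.143 kg.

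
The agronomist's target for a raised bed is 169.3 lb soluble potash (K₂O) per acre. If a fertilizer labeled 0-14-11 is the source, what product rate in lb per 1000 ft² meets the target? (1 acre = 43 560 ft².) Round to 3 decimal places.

Product per acre = 169.3 / 11% = 1539.09 lb.
Convert to per 1000 ft²: 1539.09 × 0.0229568 = 35.3327 lb.

35.333 lb of product per thousand sq ft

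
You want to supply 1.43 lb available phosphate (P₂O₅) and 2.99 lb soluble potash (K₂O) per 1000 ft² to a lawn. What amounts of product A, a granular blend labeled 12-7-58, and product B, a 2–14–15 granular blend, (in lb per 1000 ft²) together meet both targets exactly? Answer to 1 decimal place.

Let a = lb of product A, b = lb of product B (per 1000 ft²).
P₂O₅: 0.07·a + 0.14·b = 1.43
K₂O: 0.58·a + 0.15·b = 2.99
Eliminate a: (row1) − 0.07/0.58·(row2) → 0.121897·b = 1.06914, so b = 8.77086.
Back-substitute: a = (1.43 − 0.14·8.77086) / 0.07 = 2.88685.

2.9 lb product A, 8.8 lb product B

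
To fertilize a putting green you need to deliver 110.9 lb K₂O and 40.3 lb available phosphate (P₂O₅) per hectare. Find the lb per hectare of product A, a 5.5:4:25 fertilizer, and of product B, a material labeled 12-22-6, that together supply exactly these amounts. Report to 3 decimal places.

417.871 lb product A, 107.205 lb product B

With a, b = lb per hectare of product A and product B:
K₂O: 0.25·a + 0.06·b = 110.9
P₂O₅: 0.04·a + 0.22·b = 40.3
From row1: a = (110.9 − 0.06·b) / 0.25.
Into row2: 0.04·(110.9 − 0.06·b)/0.25 + 0.22·b = 40.3 → b = 107.2053, a = 417.8707.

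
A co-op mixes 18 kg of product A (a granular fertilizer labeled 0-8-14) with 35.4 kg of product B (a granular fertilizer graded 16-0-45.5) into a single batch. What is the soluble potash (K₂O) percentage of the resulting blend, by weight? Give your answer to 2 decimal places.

Total mass = 18 + 35.4 = 53.4 kg.
K₂O mass = 14%×18 + 45.5%×35.4 = 18.627 kg.
% K₂O = 18.627 / 53.4 = 34.882%.

34.88% K₂O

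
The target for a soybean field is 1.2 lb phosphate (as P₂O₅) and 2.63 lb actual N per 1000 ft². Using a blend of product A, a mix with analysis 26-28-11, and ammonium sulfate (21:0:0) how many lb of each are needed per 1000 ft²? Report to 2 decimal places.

Let a = lb of product A, b = lb of ammonium sulfate (per 1000 ft²).
P₂O₅: 0.28·a + 0·b = 1.2
N: 0.26·a + 0.21·b = 2.63
From row1: a = (1.2 − 0·b) / 0.28.
Into row2: 0.26·(1.2 − 0·b)/0.28 + 0.21·b = 2.63 → b = 7.21769, a = 4.28571.

4.29 lb product A, 7.22 lb ammonium sulfate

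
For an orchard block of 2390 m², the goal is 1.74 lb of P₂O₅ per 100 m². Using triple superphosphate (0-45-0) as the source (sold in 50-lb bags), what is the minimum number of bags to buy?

2 bags

Product per 100 m² = 1.74 / 45% = 3.86667 lb.
Total product = 3.86667 × 2390 / 100 = 92.4133 lb.
Bags = ⌈92.4133 / 50⌉ = 2.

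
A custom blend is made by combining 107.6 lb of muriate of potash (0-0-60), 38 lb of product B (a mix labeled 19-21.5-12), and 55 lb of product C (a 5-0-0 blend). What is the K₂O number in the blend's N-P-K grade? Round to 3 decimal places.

34.457% K₂O

Total mass = 107.6 + 38 + 55 = 200.6 lb.
K₂O mass = 60%×107.6 + 12%×38 + 0%×55 = 69.12 lb.
% K₂O = 69.12 / 200.6 = 34.4566%.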